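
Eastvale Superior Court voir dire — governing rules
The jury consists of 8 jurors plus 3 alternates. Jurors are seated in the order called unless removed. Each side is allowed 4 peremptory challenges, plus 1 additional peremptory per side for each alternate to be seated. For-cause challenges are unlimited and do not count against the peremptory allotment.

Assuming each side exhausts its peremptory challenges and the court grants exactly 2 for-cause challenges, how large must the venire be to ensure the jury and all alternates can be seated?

27

Seats to fill: 8 + 3 alternates = 11.
Peremptories: 4 + 1×3 = 7 per side × 2 sides = 14.
For-cause removals: 2.
Minimum venire: 11 + 14 + 2 = 27.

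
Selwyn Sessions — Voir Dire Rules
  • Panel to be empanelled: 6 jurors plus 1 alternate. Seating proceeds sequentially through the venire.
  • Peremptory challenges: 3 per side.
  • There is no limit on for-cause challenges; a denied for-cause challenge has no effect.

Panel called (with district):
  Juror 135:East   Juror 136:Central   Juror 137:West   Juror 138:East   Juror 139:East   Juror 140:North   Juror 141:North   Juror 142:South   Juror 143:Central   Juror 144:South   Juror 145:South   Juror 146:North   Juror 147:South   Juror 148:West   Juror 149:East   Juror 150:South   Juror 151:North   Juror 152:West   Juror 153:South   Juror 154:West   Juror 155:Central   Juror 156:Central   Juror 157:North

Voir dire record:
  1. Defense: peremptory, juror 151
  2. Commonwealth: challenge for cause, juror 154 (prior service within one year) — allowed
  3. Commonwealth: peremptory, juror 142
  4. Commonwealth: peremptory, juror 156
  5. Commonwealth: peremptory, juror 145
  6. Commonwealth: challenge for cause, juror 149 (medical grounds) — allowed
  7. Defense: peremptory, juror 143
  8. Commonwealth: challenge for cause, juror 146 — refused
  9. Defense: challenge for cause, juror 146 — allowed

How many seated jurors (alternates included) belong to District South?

Removed: #142, #143, #145, #146, #149, #151, #154, #156.
Seated (7 incl. alternates): #135, #136, #137, #138, #139, #140, #141.
None of those are in District South → 0.

0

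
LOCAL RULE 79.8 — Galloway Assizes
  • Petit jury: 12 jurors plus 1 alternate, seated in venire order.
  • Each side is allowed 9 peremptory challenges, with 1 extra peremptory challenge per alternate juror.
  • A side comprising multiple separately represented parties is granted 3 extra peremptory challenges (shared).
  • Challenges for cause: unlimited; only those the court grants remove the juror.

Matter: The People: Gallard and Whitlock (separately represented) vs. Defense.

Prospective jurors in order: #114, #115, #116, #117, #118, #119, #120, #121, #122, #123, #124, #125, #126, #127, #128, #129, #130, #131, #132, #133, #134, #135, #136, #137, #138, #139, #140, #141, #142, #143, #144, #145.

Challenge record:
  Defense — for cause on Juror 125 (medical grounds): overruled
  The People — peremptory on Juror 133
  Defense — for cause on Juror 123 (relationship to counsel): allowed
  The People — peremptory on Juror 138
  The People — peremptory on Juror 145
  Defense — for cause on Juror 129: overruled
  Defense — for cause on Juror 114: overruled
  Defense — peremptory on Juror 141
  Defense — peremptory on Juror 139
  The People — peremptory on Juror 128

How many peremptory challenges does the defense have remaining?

Defense allotment: 9 base + 1 × 1 alternate = 10.
Defense peremptories used: #141, #139 — 2 (for-cause on #125, #123, #129, #114 don't count).
Remaining: 10 − 2 = 8.

8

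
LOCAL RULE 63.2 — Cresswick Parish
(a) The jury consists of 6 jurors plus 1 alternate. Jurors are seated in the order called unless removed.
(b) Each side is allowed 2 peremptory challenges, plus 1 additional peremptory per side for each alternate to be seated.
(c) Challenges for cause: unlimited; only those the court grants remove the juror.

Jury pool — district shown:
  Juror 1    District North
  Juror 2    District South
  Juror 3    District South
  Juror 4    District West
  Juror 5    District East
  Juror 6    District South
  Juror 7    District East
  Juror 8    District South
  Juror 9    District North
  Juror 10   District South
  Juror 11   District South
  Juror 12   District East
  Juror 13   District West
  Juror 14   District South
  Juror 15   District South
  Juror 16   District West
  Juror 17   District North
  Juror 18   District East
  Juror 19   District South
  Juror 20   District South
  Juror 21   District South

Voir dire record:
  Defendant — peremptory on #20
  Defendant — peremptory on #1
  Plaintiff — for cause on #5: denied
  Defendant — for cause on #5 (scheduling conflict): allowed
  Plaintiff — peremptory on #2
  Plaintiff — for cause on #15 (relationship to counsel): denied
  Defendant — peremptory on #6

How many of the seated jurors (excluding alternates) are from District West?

1

Removed: #1, #2, #5, #6, #20.
Seated jurors 1–6: #3, #4, #7, #8, #9, #10 (alternates #11 not counted).
Of those, in District West: #4 → 1.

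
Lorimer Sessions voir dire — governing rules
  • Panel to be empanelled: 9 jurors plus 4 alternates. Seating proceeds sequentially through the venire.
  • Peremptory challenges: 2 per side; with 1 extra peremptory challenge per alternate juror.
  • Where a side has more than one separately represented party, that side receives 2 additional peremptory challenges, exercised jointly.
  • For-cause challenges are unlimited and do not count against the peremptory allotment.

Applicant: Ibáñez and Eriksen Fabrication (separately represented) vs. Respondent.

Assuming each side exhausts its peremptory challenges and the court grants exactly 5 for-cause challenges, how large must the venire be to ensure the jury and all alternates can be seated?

32

Seats to fill: 9 + 4 alternates = 13.
Peremptories — Applicant: 2 + 1×4 + 2 = 8; Respondent: 2 + 1×4 = 6; total 14.
For-cause removals: 5.
Minimum venire: 13 + 14 + 5 = 32.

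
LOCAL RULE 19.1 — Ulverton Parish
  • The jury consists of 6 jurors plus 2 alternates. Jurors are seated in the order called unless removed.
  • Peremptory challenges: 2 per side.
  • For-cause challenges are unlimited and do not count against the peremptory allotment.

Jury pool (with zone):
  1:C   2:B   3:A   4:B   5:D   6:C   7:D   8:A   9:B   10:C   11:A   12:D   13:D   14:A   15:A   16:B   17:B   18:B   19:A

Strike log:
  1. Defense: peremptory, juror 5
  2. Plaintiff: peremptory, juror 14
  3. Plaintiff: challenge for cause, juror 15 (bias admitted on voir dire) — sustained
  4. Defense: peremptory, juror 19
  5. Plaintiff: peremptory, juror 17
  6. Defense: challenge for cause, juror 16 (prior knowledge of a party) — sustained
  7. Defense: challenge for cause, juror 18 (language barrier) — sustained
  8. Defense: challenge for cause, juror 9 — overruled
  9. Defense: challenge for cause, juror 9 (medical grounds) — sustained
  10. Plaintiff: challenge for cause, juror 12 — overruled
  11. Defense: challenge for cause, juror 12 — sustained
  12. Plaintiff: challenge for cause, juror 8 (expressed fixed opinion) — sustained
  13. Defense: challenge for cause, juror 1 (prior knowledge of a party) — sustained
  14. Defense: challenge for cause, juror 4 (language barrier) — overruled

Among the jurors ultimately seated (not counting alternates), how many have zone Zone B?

Removed: #1, #5, #8, #9, #12, #14, #15, #16, #17, #18, #19.
Seated jurors 1–6: #2, #3, #4, #6, #7, #10 (alternates #11, #13 not counted).
Of those, in Zone B: #2, #4 → 2.

2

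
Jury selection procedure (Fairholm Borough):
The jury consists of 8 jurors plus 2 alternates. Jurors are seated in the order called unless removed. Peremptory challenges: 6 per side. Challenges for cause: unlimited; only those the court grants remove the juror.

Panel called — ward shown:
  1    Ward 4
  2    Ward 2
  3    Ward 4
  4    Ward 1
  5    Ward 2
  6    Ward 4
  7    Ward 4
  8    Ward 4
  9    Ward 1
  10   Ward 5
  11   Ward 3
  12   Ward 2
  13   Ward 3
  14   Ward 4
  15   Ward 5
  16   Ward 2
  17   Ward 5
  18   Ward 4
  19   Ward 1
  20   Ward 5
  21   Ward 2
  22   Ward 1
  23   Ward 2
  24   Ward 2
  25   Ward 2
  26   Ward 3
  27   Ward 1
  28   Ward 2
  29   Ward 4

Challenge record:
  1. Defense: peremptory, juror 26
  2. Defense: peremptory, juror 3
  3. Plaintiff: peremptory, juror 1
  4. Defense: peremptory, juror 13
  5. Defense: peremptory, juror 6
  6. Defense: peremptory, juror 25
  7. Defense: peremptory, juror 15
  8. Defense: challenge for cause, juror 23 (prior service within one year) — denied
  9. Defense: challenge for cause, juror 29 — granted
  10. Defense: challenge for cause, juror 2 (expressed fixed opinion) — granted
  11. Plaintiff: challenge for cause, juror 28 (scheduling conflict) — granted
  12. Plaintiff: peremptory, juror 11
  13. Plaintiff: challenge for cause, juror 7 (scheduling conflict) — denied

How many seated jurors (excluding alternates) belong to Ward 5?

1

Removed: #1, #2, #3, #6, #11, #13, #15, #25, #26, #28, #29.
Seated jurors 1–8: #4, #5, #7, #8, #9, #10, #12, #14 (alternates #16, #17 not counted).
Of those, in Ward 5: #10 → 1.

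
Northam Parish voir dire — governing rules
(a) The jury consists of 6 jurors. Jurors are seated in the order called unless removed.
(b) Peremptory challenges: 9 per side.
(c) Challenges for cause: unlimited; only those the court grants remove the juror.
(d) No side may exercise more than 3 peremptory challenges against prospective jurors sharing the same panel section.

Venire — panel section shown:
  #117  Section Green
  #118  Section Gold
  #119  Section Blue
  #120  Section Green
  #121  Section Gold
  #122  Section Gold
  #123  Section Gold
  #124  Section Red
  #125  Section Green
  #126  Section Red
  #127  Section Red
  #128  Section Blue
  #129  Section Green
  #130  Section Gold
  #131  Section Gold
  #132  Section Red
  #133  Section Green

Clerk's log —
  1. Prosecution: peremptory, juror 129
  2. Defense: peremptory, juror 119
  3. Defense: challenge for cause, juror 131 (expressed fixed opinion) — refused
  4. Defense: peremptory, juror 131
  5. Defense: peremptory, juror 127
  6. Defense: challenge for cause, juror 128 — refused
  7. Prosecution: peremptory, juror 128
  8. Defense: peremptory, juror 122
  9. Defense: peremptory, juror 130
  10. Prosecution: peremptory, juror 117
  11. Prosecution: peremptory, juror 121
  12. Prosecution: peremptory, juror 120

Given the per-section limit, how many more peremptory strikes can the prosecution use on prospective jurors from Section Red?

Prosecution peremptories so far: #129, #128, #117, #121, #120 — 5 of 9 used, 4 left overall.
Against Section Red: none yet — per-section cap 3 leaves 3.
Binding limit: min(4, 3) = 3.

3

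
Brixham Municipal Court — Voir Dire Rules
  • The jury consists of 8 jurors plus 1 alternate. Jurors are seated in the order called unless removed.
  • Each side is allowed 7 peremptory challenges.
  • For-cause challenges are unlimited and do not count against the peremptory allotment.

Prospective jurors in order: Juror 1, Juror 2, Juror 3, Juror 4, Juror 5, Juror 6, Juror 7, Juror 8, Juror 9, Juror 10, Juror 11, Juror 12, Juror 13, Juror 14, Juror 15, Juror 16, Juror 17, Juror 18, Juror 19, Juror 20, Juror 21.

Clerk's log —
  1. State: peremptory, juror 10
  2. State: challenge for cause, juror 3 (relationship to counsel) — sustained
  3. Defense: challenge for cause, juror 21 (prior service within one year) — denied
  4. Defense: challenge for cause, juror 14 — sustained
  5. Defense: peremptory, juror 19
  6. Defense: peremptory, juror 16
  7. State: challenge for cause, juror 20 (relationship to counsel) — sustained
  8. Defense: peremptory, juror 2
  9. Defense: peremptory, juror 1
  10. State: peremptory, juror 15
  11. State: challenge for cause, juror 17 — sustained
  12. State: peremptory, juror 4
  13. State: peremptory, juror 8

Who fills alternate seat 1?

21

Removed: #1, #2, #3, #4, #8, #10, #14, #15, #16, #17, #19, #20. (#21 stays — for-cause denied.)
Seating in order: seats 1–8 → #5, #6, #7, #9, #11, #12, #13, #18; alternates → #21.
So alternate 1 is #21.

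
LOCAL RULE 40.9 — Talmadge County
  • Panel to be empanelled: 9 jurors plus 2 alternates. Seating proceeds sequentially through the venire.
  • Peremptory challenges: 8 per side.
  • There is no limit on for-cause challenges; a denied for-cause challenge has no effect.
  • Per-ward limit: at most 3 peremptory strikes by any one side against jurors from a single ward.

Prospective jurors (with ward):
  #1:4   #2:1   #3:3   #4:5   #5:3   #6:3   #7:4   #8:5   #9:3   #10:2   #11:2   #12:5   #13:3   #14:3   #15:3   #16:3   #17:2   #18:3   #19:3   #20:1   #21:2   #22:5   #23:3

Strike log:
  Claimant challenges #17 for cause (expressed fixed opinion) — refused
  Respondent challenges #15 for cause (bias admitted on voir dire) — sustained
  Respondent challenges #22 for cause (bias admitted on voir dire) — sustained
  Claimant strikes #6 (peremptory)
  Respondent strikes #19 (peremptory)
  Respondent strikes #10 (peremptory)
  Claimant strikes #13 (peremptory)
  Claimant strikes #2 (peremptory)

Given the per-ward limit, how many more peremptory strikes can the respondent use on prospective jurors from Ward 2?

Respondent peremptories so far: #19, #10 — 2 of 8 used, 6 left overall.
Against Ward 2: #10 — 1 used; per-ward cap 3 leaves 2.
Binding limit: min(6, 2) = 2.

2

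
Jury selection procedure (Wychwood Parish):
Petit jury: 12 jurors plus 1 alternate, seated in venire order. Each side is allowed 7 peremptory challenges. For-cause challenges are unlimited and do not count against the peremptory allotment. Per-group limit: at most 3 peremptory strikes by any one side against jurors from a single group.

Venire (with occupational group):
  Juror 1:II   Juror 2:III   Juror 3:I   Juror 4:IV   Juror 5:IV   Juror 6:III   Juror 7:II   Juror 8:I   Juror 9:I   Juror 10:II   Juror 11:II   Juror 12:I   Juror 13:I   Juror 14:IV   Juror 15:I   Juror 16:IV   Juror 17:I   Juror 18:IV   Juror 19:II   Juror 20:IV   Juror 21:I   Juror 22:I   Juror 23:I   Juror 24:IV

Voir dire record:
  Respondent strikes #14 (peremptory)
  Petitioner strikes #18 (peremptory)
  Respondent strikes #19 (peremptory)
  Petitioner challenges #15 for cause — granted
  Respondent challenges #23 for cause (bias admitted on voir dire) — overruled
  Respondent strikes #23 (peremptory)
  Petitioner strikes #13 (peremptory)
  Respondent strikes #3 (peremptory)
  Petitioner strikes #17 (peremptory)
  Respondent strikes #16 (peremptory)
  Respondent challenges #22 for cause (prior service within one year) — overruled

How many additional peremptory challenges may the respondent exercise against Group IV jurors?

Respondent peremptories so far: #14, #19, #23, #3, #16 — 5 of 7 used, 2 left overall.
Against Group IV: #14, #16 — 2 used; per-group cap 3 leaves 1.
Binding limit: min(2, 1) = 1.

1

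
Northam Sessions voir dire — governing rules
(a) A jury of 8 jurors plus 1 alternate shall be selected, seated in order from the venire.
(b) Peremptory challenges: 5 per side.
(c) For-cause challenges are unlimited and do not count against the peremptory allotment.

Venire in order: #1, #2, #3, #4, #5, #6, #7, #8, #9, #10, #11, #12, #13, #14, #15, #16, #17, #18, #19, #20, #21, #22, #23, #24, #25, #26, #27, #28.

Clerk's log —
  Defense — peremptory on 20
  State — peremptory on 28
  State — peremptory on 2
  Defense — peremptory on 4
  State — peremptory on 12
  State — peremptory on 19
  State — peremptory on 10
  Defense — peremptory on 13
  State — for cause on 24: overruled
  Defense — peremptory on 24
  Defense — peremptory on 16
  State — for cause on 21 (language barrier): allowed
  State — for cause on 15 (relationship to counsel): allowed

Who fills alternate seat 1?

Removed: #2, #4, #10, #12, #13, #15, #16, #19, #20, #21, #24, #28.
Filling seats in venire order through position 9: #1, #3, #5, #6, #7, #8, #9, #11, #14.
So alternate 1 is #14.

14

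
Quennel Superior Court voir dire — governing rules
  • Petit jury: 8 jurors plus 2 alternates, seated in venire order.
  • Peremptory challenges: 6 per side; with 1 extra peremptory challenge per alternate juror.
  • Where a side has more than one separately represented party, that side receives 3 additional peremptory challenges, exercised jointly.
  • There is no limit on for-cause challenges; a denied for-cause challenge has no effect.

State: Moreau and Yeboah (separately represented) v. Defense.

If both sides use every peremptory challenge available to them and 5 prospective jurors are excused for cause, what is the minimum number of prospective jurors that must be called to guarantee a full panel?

Seats to fill: 8 + 2 alternates = 10.
Peremptories — State: 6 + 1×2 + 3 = 11; Defense: 6 + 1×2 = 8; total 19.
For-cause removals: 5.
Minimum venire: 10 + 19 + 5 = 34.

34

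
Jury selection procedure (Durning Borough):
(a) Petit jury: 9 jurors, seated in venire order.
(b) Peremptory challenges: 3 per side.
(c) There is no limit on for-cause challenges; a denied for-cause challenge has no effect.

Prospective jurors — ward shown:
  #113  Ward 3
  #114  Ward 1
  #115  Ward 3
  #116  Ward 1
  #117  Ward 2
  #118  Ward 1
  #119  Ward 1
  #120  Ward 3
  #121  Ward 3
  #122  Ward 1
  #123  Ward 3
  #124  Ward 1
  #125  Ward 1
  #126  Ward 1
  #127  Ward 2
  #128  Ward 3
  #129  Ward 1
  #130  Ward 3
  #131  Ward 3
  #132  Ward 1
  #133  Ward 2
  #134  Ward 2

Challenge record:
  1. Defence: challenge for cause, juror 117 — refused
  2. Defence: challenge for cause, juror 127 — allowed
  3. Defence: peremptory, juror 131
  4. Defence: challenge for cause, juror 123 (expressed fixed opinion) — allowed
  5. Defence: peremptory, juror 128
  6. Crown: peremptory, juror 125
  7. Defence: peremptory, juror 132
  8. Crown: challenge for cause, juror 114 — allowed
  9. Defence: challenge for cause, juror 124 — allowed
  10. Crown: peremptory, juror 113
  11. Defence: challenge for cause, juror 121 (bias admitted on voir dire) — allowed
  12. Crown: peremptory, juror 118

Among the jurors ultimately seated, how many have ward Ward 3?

3

Removed: #113, #114, #118, #121, #123, #124, #125, #127, #128, #131, #132.
Seated jurors 1–9: #115, #116, #117, #119, #120, #122, #126, #129, #130.
Of those, in Ward 3: #115, #120, #130 → 3.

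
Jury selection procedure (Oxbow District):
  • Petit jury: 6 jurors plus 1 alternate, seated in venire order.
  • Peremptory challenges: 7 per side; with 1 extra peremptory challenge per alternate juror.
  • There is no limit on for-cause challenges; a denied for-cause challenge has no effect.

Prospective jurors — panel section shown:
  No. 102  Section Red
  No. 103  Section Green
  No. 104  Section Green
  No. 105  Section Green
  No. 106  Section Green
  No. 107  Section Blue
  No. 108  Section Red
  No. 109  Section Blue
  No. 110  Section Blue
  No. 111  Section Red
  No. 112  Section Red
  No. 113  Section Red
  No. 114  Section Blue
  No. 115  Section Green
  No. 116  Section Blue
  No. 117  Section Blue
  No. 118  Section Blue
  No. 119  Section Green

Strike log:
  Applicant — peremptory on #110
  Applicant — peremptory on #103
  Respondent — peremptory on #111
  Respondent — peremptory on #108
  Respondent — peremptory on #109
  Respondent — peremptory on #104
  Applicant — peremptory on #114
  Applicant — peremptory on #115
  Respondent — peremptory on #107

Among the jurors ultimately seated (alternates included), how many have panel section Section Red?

Removed: #103, #104, #107, #108, #109, #110, #111, #114, #115.
Seated (7 incl. alternates): #102, #105, #106, #112, #113, #116, #117.
Of those, in Section Red: #102, #112, #113 → 3.

3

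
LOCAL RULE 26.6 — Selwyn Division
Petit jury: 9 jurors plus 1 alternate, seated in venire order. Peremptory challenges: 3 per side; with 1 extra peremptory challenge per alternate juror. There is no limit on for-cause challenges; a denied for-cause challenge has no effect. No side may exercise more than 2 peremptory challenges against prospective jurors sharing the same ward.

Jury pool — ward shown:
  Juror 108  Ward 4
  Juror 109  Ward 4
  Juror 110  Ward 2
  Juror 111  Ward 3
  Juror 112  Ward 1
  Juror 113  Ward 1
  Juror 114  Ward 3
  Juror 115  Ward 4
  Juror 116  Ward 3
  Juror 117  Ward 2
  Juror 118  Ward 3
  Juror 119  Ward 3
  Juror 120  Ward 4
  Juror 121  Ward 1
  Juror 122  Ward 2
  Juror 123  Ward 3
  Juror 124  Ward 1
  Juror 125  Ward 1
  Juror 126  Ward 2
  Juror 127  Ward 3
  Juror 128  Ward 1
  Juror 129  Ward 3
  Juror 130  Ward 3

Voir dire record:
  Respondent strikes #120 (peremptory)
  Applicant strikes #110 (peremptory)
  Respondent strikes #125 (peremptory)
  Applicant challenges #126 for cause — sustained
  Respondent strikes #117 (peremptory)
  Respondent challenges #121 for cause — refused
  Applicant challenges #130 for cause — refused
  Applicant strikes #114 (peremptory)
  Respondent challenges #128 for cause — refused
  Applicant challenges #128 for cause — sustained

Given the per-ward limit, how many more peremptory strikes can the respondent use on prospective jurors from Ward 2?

Respondent peremptories so far: #120, #125, #117 — 3 of 4 used, 1 left overall.
Against Ward 2: #117 — 1 used; per-ward cap 2 leaves 1.
Binding limit: min(1, 1) = 1.

1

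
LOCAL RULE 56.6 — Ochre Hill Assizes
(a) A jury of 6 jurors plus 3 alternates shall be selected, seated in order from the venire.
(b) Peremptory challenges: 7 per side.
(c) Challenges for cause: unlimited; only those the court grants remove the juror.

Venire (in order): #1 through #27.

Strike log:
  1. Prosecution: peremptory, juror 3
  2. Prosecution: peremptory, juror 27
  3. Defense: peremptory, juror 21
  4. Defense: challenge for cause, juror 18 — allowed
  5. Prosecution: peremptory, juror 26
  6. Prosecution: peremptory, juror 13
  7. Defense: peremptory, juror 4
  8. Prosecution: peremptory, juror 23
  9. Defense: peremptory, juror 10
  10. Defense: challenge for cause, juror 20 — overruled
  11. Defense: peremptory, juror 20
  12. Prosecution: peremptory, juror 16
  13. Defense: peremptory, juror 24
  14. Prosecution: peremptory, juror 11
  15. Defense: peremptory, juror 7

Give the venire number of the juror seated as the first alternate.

Removed: #3, #4, #7, #10, #11, #13, #16, #18, #20, #21, #23, #24, #26, #27.
Seating in order: seats 1–6 → #1, #2, #5, #6, #8, #9; alternates → #12, #14, #15.
So alternate 1 is #12.

12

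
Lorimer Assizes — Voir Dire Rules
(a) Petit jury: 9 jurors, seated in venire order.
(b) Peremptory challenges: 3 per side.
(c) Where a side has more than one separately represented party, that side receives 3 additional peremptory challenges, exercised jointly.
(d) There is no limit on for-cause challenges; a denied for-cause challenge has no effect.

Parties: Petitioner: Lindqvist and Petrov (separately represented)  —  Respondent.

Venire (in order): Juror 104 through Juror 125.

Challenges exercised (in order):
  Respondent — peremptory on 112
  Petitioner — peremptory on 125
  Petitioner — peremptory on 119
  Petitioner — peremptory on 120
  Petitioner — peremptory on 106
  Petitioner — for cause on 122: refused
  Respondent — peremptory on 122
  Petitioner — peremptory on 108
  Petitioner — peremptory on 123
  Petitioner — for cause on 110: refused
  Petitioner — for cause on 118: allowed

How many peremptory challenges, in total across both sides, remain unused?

1

Petitioner allotment: 3 base + 3 multi-party = 6. Respondent allotment: 3.
Petitioner peremptories used: #125, #119, #120, #106, #108, #123 — 6 (for-cause on #122, #110, #118 don't count).
Respondent peremptories used: #112, #122 — 2.
Remaining: (6 − 6) + (3 − 2) = 1.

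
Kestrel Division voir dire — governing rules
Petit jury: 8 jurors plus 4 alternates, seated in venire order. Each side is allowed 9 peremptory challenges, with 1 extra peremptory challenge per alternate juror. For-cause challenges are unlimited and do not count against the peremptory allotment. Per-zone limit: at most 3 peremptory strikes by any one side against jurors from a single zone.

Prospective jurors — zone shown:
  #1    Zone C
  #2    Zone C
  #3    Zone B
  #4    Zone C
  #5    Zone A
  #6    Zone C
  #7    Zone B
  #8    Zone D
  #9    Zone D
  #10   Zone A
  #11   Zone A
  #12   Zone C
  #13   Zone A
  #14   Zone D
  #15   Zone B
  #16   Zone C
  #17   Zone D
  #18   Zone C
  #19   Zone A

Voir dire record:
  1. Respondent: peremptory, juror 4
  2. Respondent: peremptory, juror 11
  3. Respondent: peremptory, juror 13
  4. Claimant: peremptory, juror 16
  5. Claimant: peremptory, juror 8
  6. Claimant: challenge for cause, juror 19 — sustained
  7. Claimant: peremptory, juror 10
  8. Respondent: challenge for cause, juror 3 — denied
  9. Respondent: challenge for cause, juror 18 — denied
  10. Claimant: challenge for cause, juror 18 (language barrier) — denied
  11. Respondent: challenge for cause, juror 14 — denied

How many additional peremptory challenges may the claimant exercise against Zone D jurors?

Claimant peremptories so far: #16, #8, #10 — 3 of 13 used, 10 left overall.
Against Zone D: #8 — 1 used; per-zone cap 3 leaves 2.
Binding limit: min(10, 2) = 2.

2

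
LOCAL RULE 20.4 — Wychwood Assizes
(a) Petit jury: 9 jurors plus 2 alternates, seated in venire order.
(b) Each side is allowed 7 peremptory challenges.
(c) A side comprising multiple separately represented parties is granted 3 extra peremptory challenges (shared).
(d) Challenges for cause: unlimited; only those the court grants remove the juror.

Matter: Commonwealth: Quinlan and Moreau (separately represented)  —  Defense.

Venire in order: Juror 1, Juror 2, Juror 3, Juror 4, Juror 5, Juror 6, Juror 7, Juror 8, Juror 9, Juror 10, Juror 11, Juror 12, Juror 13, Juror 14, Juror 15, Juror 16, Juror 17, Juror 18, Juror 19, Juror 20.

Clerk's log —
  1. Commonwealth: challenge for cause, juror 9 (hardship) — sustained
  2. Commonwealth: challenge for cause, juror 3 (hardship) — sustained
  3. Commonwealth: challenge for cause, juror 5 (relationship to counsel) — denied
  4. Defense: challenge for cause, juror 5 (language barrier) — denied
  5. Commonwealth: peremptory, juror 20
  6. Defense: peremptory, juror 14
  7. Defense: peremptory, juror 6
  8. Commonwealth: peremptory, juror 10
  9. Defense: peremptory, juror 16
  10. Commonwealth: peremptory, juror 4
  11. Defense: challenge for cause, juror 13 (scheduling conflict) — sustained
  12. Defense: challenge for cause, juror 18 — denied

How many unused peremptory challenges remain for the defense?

4

Defense allotment: 7.
Defense peremptories used: #14, #6, #16 — 3 (for-cause on #5, #13, #18 don't count).
Remaining: 7 − 3 = 4.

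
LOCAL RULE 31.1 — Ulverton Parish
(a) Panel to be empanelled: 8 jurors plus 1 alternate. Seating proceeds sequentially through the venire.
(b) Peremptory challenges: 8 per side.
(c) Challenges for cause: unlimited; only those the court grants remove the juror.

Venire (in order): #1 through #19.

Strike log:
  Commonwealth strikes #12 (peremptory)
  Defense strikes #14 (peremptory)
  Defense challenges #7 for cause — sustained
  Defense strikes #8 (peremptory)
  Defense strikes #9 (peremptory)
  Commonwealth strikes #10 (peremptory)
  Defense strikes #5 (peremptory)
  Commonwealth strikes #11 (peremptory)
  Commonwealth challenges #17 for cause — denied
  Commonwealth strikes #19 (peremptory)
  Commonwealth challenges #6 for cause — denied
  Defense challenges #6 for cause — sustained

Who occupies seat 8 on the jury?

17

Removed: #5, #6, #7, #8, #9, #10, #11, #12, #14, #19. (#17 stays — for-cause denied.)
Filling seats in venire order through position 8: #1, #2, #3, #4, #13, #15, #16, #17.
So seat 8 is #17.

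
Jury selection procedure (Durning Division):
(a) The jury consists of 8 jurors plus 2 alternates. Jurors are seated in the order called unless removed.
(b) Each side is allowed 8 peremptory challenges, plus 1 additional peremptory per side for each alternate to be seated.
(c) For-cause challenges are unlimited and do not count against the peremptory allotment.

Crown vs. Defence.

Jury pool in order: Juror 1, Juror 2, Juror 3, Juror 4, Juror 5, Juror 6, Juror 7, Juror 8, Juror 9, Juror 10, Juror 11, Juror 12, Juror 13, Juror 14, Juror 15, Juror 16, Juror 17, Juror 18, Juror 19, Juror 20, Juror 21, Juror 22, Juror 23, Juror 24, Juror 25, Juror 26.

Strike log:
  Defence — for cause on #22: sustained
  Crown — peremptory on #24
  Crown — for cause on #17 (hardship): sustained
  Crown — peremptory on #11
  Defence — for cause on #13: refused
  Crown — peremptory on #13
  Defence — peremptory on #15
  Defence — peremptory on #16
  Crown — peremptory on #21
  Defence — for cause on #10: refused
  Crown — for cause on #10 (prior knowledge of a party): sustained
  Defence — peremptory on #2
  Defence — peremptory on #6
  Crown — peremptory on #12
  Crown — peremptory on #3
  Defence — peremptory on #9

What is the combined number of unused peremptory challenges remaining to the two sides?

Crown allotment: 8 base + 1 × 2 alternates = 10. Defence allotment: 8 base + 1 × 2 alternates = 10.
Crown peremptories used: #24, #11, #13, #21, #12, #3 — 6 (for-cause on #17, #10 don't count).
Defence peremptories used: #15, #16, #2, #6, #9 — 5 (for-cause on #22, #13, #10 don't count).
Remaining: (10 − 6) + (10 − 5) = 9.

9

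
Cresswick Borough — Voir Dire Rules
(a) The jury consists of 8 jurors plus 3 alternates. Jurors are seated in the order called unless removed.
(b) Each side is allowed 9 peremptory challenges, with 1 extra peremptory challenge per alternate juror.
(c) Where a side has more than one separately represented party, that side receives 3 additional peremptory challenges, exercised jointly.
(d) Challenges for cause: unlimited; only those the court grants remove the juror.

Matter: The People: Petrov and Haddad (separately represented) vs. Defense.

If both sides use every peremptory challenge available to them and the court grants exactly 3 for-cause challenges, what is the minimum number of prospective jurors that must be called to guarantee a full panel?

Seats to fill: 8 + 3 alternates = 11.
Peremptories — The People: 9 + 1×3 + 3 = 15; Defense: 9 + 1×3 = 12; total 27.
For-cause removals: 3.
Minimum venire: 11 + 27 + 3 = 41.

41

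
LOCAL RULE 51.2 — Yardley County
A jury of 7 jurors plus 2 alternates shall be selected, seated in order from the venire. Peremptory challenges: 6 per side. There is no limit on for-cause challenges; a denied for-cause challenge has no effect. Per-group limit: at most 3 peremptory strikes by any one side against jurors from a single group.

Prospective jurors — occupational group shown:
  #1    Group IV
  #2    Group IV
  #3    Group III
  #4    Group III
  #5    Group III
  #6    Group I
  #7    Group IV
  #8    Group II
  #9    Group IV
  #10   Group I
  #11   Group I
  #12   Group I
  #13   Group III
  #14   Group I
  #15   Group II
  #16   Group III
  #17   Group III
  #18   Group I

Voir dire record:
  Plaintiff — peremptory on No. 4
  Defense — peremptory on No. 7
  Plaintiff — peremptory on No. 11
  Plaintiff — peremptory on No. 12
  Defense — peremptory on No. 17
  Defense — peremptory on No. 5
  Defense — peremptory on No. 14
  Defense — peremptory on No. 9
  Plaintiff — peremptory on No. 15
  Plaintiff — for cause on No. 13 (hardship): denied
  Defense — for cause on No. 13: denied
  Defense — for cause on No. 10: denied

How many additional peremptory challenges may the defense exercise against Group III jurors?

1

Defense peremptories so far: #7, #17, #5, #14, #9 — 5 of 6 used, 1 left overall.
Against Group III: #17, #5 — 2 used; per-group cap 3 leaves 1.
Binding limit: min(1, 1) = 1.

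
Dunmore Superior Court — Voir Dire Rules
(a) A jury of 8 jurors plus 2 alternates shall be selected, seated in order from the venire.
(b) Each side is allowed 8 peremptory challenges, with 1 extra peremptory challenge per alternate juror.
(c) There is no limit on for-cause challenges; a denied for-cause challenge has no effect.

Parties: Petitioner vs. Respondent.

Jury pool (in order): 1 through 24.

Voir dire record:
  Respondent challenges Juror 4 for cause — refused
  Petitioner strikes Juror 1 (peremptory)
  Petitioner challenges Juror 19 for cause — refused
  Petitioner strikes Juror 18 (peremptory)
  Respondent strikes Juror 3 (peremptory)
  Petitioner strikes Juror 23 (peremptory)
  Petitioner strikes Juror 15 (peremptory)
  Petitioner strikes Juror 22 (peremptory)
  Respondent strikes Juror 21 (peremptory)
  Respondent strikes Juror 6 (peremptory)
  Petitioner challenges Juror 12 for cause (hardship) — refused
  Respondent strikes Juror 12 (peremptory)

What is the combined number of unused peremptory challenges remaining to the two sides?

11

Petitioner allotment: 8 base + 1 × 2 alternates = 10. Respondent allotment: 8 base + 1 × 2 alternates = 10.
Petitioner peremptories used: #1, #18, #23, #15, #22 — 5 (for-cause on #19, #12 don't count).
Respondent peremptories used: #3, #21, #6, #12 — 4 (the for-cause on #4 doesn't count).
Remaining: (10 − 5) + (10 − 4) = 11.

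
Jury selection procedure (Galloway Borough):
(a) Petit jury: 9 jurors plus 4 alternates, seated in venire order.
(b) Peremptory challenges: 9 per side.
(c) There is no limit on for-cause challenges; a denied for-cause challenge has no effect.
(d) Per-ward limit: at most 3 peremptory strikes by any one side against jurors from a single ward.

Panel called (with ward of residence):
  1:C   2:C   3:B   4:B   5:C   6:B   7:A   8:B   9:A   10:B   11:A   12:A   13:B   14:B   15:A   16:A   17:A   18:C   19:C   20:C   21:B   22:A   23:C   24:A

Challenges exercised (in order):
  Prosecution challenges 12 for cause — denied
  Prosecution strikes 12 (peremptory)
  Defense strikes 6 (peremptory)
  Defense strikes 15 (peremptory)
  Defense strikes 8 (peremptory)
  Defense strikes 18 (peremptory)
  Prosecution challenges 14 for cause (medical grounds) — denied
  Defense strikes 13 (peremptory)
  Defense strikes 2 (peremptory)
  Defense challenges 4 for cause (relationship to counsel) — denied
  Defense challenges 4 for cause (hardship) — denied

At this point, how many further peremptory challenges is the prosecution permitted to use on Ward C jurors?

Prosecution peremptories so far: #12 — 1 of 9 used, 8 left overall.
Against Ward C: none yet — per-ward cap 3 leaves 3.
Binding limit: min(8, 3) = 3.

3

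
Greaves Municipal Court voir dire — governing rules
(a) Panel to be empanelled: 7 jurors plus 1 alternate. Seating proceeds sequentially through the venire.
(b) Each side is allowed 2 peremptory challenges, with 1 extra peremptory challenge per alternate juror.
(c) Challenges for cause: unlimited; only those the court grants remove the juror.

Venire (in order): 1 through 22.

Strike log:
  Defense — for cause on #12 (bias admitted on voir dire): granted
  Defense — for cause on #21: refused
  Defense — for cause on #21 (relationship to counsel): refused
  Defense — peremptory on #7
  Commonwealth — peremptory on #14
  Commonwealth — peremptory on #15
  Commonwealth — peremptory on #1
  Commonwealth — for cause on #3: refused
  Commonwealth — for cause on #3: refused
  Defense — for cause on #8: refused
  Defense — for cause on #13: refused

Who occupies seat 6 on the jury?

8

Removed: #1, #7, #12, #14, #15. (#3, #8, #13, #21 stay — for-cause denied.)
Seating in order: seats 1–7 → #2, #3, #4, #5, #6, #8, #9; alternates → #10.
So seat 6 is #8.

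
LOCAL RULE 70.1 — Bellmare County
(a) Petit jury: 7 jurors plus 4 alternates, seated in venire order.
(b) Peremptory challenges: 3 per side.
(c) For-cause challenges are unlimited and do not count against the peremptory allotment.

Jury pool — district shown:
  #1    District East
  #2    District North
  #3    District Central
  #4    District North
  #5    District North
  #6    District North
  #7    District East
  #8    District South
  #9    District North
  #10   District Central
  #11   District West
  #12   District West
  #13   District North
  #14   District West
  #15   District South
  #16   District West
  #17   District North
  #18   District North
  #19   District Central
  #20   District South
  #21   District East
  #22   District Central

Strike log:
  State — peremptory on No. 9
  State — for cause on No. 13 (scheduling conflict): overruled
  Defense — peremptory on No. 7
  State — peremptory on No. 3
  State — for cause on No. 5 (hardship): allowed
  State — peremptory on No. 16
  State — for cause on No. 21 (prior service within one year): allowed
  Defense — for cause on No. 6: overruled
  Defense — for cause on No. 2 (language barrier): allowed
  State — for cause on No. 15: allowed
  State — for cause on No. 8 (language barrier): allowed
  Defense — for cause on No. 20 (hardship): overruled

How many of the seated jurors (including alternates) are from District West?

Removed: #2, #3, #5, #7, #8, #9, #15, #16, #21.
Seated (11 incl. alternates): #1, #4, #6, #10, #11, #12, #13, #14, #17, #18, #19.
Of those, in District West: #11, #12, #14 → 3.

3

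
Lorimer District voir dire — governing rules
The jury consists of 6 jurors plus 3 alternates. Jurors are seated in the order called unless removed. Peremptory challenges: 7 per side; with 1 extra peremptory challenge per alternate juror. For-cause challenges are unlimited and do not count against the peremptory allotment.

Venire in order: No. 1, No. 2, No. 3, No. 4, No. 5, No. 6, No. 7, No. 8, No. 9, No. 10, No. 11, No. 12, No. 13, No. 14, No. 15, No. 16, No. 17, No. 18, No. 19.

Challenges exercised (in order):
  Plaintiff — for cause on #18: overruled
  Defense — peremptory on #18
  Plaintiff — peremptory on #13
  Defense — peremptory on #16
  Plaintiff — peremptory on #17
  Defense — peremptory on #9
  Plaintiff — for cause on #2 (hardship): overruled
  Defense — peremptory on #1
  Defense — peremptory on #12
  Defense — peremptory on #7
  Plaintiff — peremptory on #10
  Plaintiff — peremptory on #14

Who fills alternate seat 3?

Removed: #1, #7, #9, #10, #12, #13, #14, #16, #17, #18. (#2 stays — for-cause denied.)
Seating in order: seats 1–6 → #2, #3, #4, #5, #6, #8; alternates → #11, #15, #19.
So alternate 3 is #19.

19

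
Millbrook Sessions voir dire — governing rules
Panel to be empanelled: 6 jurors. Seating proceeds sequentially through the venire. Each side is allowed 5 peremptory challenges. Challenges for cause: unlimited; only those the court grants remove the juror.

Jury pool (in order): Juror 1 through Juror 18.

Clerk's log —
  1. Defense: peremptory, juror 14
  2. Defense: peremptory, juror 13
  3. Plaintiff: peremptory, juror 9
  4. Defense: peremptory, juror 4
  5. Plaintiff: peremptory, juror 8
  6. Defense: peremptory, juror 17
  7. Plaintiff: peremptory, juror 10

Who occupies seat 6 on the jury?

Removed: #4, #8, #9, #10, #13, #14, #17.
Filling seats in venire order through position 6: #1, #2, #3, #5, #6, #7.
So seat 6 is #7.

7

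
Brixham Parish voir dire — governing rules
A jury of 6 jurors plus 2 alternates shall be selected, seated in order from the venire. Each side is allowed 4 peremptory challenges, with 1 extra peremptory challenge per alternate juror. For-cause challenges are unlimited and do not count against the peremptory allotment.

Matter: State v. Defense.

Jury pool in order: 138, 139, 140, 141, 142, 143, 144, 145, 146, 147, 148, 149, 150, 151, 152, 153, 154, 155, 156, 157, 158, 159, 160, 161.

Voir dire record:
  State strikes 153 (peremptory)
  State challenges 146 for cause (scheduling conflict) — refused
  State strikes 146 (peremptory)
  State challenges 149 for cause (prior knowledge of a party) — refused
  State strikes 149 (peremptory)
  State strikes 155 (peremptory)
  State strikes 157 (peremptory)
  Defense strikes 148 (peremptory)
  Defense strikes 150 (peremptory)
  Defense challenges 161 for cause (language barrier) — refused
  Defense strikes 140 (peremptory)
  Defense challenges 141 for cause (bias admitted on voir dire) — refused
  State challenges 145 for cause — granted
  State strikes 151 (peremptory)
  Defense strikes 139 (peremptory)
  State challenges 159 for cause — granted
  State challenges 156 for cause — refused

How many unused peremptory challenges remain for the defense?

Defense allotment: 4 base + 1 × 2 alternates = 6.
Defense peremptories used: #148, #150, #140, #139 — 4 (for-cause on #161, #141 don't count).
Remaining: 6 − 4 = 2.

2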